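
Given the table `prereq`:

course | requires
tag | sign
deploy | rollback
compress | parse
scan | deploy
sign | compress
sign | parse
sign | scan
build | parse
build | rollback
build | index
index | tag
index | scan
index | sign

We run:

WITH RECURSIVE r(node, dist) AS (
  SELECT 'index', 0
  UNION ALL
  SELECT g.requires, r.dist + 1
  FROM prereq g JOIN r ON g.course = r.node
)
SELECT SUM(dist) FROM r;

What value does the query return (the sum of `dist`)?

48

Base: (index, dist=0).
Iteration 1: edges from {index} -> (scan, dist=1), (sign, dist=1), (tag, dist=1).
Iteration 2: edges from {scan,sign,tag} -> (compress, dist=2), (deploy, dist=2), (parse, dist=2), (scan, dist=2), (sign, dist=2).
Iteration 3: edges from {compress,deploy,parse,scan,sign} -> (compress, dist=3), (deploy, dist=3), (parse, dist=3) x2, (rollback, dist=3), (scan, dist=3). [UNION ALL keeps all 6 new rows, including repeats]
Iteration 4: edges from {compress,deploy,parse,rollback,scan} -> (deploy, dist=4), (parse, dist=4), (rollback, dist=4).
Iteration 5: edges from {deploy,parse,rollback} -> (rollback, dist=5).
Iteration 6: no outgoing edges from {rollback}; recursion stops.
SUM(dist) = 0 + 1 + 1 + 1 + 2 + 2 + 2 + 2 + 2 + 3 + 3 + 3 + 3 + 3 + ... (19 terms) = 48.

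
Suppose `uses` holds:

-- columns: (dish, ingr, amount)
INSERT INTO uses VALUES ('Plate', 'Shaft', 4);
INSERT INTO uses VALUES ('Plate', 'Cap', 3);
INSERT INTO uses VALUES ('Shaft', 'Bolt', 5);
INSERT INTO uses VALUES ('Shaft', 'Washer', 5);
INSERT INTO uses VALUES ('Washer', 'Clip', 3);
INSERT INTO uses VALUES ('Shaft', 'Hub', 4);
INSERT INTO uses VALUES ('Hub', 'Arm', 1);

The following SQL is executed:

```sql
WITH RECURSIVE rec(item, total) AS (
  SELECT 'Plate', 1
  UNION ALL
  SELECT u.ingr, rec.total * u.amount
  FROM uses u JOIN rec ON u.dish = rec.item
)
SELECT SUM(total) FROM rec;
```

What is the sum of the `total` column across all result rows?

140

Base: (Plate, total=1).
Iteration 1: components of {Plate} -> Cap = 1*3 = 3, Shaft = 1*4 = 4.
Iteration 2: components of {Cap,Shaft} -> Bolt = 4*5 = 20, Hub = 4*4 = 16, Washer = 4*5 = 20.
Iteration 3: components of {Bolt,Hub,Washer} -> Arm = 16*1 = 16, Clip = 20*3 = 60.
Iteration 4: no further components; recursion stops.
SUM(total) = 1 + 4 + 3 + 20 + 20 + 16 + 60 + 16 = 140.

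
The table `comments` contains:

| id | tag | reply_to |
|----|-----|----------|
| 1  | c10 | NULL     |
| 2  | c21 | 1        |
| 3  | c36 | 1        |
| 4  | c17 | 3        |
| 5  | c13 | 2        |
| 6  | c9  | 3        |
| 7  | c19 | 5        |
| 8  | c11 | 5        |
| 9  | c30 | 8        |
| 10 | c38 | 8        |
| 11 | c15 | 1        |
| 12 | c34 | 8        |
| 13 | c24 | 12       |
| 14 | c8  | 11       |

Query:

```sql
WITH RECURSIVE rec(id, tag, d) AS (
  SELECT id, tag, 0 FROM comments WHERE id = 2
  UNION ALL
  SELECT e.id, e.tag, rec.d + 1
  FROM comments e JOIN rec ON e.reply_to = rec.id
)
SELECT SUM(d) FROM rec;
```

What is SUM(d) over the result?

18

Base: id=2 (c21) at d 0.
Iteration 1: rows with reply_to in {2} -> c13 (id 5, d 1).
Iteration 2: rows with reply_to in {5} -> c19 (id 7, d 2), c11 (id 8, d 2).
Iteration 3: rows with reply_to in {7,8} -> c30 (id 9, d 3), c38 (id 10, d 3), c34 (id 12, d 3).
Iteration 4: rows with reply_to in {9,10,12} -> c24 (id 13, d 4).
Iteration 5: no rows with reply_to in {13}; recursion stops.
SUM(d) = 0 + 1 + 2 + 2 + 3 + 3 + 3 + 4 = 18.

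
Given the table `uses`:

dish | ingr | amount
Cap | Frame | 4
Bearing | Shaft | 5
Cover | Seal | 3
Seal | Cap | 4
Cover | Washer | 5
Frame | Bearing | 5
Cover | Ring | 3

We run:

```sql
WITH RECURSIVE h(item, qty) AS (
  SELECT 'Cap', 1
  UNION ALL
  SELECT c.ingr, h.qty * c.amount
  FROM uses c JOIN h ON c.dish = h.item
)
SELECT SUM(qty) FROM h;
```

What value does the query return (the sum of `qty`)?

125

Base: (Cap, qty=1).
Iteration 1: components of {Cap} -> Frame = 1*4 = 4.
Iteration 2: components of {Frame} -> Bearing = 4*5 = 20.
Iteration 3: components of {Bearing} -> Shaft = 20*5 = 100.
Iteration 4: no further components; recursion stops.
SUM(qty) = 1 + 4 + 20 + 100 = 125.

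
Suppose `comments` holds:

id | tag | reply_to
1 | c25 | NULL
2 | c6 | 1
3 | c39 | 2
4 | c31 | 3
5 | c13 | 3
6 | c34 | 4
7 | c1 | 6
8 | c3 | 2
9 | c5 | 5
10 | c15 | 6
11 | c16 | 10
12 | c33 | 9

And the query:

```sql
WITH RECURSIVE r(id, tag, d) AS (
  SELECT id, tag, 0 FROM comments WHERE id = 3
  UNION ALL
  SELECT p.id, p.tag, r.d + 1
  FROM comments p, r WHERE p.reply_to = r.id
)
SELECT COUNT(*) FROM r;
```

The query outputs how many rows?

Base: id=3 (c39) at d 0.
Iteration 1: rows with reply_to in {3} -> c31 (id 4, d 1), c13 (id 5, d 1).
Iteration 2: rows with reply_to in {4,5} -> c34 (id 6, d 2), c5 (id 9, d 2).
Iteration 3: rows with reply_to in {6,9} -> c1 (id 7, d 3), c15 (id 10, d 3), c33 (id 12, d 3).
Iteration 4: rows with reply_to in {7,10,12} -> c16 (id 11, d 4).
Iteration 5: no rows with reply_to in {11}; recursion stops.
Total rows emitted: 9.

9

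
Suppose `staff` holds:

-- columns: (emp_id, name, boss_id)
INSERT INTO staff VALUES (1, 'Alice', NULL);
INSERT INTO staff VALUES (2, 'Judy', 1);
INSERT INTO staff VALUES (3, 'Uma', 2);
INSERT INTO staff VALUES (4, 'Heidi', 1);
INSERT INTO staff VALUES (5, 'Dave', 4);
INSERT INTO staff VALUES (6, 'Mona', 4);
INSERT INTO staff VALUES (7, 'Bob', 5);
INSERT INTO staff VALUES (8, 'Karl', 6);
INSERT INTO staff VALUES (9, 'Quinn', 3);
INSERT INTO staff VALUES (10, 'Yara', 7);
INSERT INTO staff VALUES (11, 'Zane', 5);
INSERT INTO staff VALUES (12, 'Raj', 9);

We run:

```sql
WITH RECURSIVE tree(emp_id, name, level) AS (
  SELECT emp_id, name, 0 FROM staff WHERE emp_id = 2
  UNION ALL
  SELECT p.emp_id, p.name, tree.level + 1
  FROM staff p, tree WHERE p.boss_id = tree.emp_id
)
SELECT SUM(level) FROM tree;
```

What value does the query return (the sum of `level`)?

Base: emp_id=2 (Judy) at level 0.
Iteration 1: rows with boss_id in {2} -> Uma (id 3, level 1).
Iteration 2: rows with boss_id in {3} -> Quinn (id 9, level 2).
Iteration 3: rows with boss_id in {9} -> Raj (id 12, level 3).
Iteration 4: no rows with boss_id in {12}; recursion stops.
SUM(level) = 0 + 1 + 2 + 3 = 6.

6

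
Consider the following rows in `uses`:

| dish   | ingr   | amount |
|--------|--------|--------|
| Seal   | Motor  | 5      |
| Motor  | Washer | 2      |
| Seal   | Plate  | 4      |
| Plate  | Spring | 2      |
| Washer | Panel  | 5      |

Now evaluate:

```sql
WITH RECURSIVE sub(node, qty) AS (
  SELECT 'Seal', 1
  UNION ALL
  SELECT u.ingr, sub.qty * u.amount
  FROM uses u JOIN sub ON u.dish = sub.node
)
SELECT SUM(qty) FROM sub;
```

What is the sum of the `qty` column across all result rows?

Base: (Seal, qty=1).
Iteration 1: components of {Seal} -> Motor = 1*5 = 5, Plate = 1*4 = 4.
Iteration 2: components of {Motor,Plate} -> Spring = 4*2 = 8, Washer = 5*2 = 10.
Iteration 3: components of {Spring,Washer} -> Panel = 10*5 = 50.
Iteration 4: no further components; recursion stops.
SUM(qty) = 1 + 5 + 4 + 10 + 8 + 50 = 78.

78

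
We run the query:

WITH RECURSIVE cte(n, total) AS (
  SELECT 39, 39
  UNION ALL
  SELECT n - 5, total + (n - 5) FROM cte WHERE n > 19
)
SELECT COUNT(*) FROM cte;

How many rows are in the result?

Base: n=39, total=39.
Iteration 1: 39 > 19 holds -> n = 39 - 5 = 34, total = 39 + 34 = 73.
Iteration 2: 34 > 19 holds -> n = 34 - 5 = 29, total = 73 + 29 = 102.
Iteration 3: 29 > 19 holds -> n = 29 - 5 = 24, total = 102 + 24 = 126.
Iteration 4: 24 > 19 holds -> n = 24 - 5 = 19, total = 126 + 19 = 145.
Iteration 5: 19 > 19 fails; recursion stops.
Total rows emitted: 5.

5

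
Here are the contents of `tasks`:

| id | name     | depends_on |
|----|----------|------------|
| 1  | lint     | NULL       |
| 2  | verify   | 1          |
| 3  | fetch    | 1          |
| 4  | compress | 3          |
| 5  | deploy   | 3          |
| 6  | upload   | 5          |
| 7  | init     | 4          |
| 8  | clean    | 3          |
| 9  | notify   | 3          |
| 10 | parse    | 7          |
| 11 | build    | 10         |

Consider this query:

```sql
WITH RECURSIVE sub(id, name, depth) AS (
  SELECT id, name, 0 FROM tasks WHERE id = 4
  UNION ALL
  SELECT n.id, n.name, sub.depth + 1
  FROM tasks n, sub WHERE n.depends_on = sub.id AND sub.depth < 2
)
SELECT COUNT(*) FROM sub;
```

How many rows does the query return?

Base: id=4 (compress) at depth 0.
Iteration 1: rows with depends_on in {4} -> init (id 7, depth 1).
Iteration 2: rows with depends_on in {7} -> parse (id 10, depth 2).
Iteration 3: depth < 2 fails for all current rows; recursion stops.
Total rows emitted: 3.

3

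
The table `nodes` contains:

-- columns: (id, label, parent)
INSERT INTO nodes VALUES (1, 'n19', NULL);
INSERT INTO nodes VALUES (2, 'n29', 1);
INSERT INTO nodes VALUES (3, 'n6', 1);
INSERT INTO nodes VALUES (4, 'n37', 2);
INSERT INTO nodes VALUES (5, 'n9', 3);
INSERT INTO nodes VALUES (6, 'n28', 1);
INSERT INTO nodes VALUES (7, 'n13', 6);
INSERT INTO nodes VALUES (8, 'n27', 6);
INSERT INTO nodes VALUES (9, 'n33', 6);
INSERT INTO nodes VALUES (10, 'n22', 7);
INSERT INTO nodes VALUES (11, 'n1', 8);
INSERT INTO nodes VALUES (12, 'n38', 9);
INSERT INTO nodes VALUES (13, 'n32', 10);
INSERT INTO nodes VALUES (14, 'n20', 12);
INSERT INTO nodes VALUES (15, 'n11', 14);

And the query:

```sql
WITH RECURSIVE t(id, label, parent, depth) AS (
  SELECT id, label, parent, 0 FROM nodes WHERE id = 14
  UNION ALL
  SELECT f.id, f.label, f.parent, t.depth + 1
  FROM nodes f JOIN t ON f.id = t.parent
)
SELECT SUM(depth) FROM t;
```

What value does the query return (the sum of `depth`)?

10

Base: id=14 (n20), parent=12, depth 0.
Iteration 1: join on id=12 -> n38 (id 12, parent=9, depth 1).
Iteration 2: join on id=9 -> n33 (id 9, parent=6, depth 2).
Iteration 3: join on id=6 -> n28 (id 6, parent=1, depth 3).
Iteration 4: join on id=1 -> n19 (id 1, parent=NULL, depth 4).
Iteration 5: parent is NULL; no match; recursion stops.
SUM(depth) = 0 + 1 + 2 + 3 + 4 = 10.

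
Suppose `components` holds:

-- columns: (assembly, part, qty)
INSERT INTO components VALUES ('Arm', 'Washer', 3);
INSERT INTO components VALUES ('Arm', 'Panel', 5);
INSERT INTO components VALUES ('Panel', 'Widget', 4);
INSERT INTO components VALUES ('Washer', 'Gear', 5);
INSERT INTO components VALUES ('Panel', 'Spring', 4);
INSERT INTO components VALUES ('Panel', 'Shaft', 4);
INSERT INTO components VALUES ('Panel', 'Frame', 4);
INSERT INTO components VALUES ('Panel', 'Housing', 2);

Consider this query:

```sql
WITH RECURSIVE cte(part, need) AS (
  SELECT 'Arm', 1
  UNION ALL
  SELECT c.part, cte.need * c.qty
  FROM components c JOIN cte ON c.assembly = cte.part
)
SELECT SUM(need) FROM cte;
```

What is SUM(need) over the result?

Base: (Arm, need=1).
Iteration 1: components of {Arm} -> Panel = 1*5 = 5, Washer = 1*3 = 3.
Iteration 2: components of {Panel,Washer} -> Frame = 5*4 = 20, Gear = 3*5 = 15, Housing = 5*2 = 10, Shaft = 5*4 = 20, Spring = 5*4 = 20, Widget = 5*4 = 20.
Iteration 3: no further components; recursion stops.
SUM(need) = 1 + 3 + 5 + 15 + 20 + 20 + 20 + 20 + 10 = 114.

114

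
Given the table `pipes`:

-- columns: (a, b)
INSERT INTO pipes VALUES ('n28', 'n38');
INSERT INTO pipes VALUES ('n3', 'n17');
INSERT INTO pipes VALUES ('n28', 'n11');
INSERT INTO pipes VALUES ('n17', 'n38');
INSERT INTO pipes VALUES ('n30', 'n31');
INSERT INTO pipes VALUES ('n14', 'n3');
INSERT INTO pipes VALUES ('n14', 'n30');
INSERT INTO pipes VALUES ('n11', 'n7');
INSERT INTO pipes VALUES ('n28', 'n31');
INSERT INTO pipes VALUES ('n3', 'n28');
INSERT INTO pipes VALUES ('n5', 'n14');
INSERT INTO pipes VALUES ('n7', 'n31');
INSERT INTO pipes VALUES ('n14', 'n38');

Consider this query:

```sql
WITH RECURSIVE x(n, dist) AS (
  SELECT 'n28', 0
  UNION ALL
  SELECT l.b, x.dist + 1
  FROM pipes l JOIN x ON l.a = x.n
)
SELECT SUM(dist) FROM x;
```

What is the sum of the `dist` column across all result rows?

Base: (n28, dist=0).
Iteration 1: edges from {n28} -> (n11, dist=1), (n31, dist=1), (n38, dist=1).
Iteration 2: edges from {n11,n31,n38} -> (n7, dist=2).
Iteration 3: edges from {n7} -> (n31, dist=3).
Iteration 4: no outgoing edges from {n31}; recursion stops.
SUM(dist) = 0 + 1 + 1 + 1 + 2 + 3 = 8.

8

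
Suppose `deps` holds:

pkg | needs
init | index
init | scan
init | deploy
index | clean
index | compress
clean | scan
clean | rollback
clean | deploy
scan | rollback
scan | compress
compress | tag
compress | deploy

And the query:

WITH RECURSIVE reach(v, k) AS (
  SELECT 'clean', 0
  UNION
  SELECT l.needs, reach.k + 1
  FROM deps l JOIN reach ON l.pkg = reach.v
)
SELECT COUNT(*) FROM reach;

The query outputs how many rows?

8

Base: (clean, k=0).
Iteration 1: edges from {clean} -> (deploy, k=1), (rollback, k=1), (scan, k=1).
Iteration 2: edges from {deploy,rollback,scan} -> (compress, k=2), (rollback, k=2).
Iteration 3: edges from {compress,rollback} -> (deploy, k=3), (tag, k=3).
Iteration 4: no outgoing edges from {deploy,tag}; recursion stops.
Total rows emitted: 8.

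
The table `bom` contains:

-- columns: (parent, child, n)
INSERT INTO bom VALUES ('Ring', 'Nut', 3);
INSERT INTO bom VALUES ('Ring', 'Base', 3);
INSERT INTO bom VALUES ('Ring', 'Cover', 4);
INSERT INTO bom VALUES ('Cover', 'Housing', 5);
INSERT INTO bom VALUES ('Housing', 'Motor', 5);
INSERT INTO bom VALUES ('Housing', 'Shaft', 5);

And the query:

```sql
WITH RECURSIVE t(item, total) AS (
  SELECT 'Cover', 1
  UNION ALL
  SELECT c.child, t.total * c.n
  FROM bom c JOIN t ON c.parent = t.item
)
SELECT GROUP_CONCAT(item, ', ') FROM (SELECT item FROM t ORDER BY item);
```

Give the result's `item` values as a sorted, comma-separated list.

Cover, Housing, Motor, Shaft

Base: (Cover, total=1).
Iteration 1: components of {Cover} -> Housing = 1*5 = 5.
Iteration 2: components of {Housing} -> Motor = 5*5 = 25, Shaft = 5*5 = 25.
Iteration 3: no further components; recursion stops.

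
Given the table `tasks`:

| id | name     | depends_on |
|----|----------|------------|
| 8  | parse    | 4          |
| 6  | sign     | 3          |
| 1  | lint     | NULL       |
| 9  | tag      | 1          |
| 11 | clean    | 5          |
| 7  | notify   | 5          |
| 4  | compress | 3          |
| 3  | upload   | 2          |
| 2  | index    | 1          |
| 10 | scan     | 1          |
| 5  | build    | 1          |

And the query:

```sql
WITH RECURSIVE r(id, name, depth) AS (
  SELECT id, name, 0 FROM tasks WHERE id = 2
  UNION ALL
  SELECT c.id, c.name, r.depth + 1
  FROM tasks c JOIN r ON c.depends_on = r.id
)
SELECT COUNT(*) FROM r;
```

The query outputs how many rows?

Base: id=2 (index) at depth 0.
Iteration 1: rows with depends_on in {2} -> upload (id 3, depth 1).
Iteration 2: rows with depends_on in {3} -> compress (id 4, depth 2), sign (id 6, depth 2).
Iteration 3: rows with depends_on in {4,6} -> parse (id 8, depth 3).
Iteration 4: no rows with depends_on in {8}; recursion stops.
Total rows emitted: 5.

5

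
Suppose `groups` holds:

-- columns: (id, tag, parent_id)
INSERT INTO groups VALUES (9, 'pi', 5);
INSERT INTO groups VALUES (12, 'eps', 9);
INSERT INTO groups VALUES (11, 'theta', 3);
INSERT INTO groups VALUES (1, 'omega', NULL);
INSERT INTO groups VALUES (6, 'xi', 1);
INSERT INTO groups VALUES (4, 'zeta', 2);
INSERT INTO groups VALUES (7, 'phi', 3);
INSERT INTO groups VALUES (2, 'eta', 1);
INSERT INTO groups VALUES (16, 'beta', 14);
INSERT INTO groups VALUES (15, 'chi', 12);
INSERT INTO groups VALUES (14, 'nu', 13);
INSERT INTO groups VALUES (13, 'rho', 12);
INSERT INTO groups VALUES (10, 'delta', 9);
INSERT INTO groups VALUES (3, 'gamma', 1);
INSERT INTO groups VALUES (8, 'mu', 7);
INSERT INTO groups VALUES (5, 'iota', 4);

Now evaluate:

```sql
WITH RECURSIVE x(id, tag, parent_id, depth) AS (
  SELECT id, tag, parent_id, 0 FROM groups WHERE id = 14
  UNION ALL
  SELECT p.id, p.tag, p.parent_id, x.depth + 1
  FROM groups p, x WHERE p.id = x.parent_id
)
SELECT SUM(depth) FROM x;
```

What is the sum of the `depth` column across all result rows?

28

Base: id=14 (nu), parent_id=13, depth 0.
Iteration 1: join on id=13 -> rho (id 13, parent_id=12, depth 1).
Iteration 2: join on id=12 -> eps (id 12, parent_id=9, depth 2).
Iteration 3: join on id=9 -> pi (id 9, parent_id=5, depth 3).
Iteration 4: join on id=5 -> iota (id 5, parent_id=4, depth 4).
Iteration 5: join on id=4 -> zeta (id 4, parent_id=2, depth 5).
Iteration 6: join on id=2 -> eta (id 2, parent_id=1, depth 6).
Iteration 7: join on id=1 -> omega (id 1, parent_id=NULL, depth 7).
Iteration 8: parent_id is NULL; no match; recursion stops.
SUM(depth) = 0 + 1 + 2 + 3 + 4 + 5 + 6 + 7 = 28.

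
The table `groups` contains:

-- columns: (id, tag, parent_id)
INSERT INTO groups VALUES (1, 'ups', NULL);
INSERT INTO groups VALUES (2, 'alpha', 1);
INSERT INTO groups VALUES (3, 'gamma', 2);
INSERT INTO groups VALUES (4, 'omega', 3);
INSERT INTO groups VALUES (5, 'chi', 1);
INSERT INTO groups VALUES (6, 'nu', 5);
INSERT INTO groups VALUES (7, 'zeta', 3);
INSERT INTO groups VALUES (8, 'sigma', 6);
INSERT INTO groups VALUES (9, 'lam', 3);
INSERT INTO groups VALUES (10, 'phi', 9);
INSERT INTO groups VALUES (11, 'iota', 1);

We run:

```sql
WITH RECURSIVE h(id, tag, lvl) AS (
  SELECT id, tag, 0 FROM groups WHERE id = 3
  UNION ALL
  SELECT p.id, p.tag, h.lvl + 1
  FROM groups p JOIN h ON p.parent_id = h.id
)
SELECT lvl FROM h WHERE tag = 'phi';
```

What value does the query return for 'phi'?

2

Base: id=3 (gamma) at lvl 0.
Iteration 1: rows with parent_id in {3} -> omega (id 4, lvl 1), zeta (id 7, lvl 1), lam (id 9, lvl 1).
Iteration 2: rows with parent_id in {4,7,9} -> phi (id 10, lvl 2).
Iteration 3: no rows with parent_id in {10}; recursion stops.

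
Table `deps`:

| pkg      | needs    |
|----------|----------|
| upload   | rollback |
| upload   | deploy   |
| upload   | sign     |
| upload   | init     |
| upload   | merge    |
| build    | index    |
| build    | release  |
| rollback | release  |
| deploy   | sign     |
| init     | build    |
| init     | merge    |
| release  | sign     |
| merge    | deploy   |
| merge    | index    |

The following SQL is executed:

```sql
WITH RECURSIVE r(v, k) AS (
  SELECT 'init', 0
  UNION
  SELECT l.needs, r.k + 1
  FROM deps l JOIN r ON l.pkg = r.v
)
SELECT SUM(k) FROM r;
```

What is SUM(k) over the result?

Base: (init, k=0).
Iteration 1: edges from {init} -> (build, k=1), (merge, k=1).
Iteration 2: edges from {build,merge} -> (deploy, k=2), (index, k=2), (release, k=2). [UNION drops 1 duplicate row(s)]
Iteration 3: edges from {deploy,index,release} -> (sign, k=3). [UNION drops 1 duplicate row(s)]
Iteration 4: no outgoing edges from {sign}; recursion stops.
SUM(k) = 0 + 1 + 1 + 2 + 2 + 2 + 3 = 11.

11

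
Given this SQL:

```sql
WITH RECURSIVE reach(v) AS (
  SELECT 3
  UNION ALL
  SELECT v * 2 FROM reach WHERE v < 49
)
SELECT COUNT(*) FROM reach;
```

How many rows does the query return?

6

Base: v=3.
Iteration 1: 3 < 49 holds -> v = 3 * 2 = 6.
Iteration 2: 6 < 49 holds -> v = 6 * 2 = 12.
Iteration 3: 12 < 49 holds -> v = 12 * 2 = 24.
Iteration 4: 24 < 49 holds -> v = 24 * 2 = 48.
Iteration 5: 48 < 49 holds -> v = 48 * 2 = 96.
Iteration 6: 96 < 49 fails; recursion stops.
Total rows emitted: 6.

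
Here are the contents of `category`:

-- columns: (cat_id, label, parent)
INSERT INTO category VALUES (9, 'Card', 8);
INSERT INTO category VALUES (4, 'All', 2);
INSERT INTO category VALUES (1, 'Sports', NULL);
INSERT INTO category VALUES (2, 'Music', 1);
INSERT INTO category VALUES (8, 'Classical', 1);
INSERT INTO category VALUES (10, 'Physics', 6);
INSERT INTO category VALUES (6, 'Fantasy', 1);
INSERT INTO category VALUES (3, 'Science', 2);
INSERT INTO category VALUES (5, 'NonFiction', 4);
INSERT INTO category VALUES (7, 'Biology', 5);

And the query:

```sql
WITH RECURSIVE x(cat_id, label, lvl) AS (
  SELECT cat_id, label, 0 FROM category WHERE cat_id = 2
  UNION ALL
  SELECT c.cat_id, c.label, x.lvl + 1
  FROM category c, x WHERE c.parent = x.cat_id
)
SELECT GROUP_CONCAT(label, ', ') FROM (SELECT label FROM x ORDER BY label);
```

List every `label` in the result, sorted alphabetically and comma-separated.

All, Biology, Music, NonFiction, Science

Base: cat_id=2 (Music) at lvl 0.
Iteration 1: rows with parent in {2} -> Science (id 3, lvl 1), All (id 4, lvl 1).
Iteration 2: rows with parent in {3,4} -> NonFiction (id 5, lvl 2).
Iteration 3: rows with parent in {5} -> Biology (id 7, lvl 3).
Iteration 4: no rows with parent in {7}; recursion stops.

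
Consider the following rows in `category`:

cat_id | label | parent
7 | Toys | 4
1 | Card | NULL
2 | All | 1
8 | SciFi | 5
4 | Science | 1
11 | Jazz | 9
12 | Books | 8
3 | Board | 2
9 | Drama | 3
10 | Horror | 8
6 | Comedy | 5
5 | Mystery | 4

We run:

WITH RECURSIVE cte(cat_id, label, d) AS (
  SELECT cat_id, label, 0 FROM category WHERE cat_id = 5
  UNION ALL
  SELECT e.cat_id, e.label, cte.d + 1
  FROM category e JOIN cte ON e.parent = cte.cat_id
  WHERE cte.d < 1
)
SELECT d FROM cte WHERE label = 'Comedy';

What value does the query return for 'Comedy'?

Base: cat_id=5 (Mystery) at d 0.
Iteration 1: rows with parent in {5} -> Comedy (id 6, d 1), SciFi (id 8, d 1).
Iteration 2: d < 1 fails for all current rows; recursion stops.

1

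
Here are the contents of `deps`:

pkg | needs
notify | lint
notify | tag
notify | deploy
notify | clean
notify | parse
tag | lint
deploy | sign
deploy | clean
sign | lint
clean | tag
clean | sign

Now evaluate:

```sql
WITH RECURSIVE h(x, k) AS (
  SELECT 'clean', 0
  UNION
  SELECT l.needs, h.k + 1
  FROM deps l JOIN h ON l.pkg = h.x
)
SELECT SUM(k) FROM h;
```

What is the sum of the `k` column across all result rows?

Base: (clean, k=0).
Iteration 1: edges from {clean} -> (sign, k=1), (tag, k=1).
Iteration 2: edges from {sign,tag} -> (lint, k=2). [UNION drops 1 duplicate row(s)]
Iteration 3: no outgoing edges from {lint}; recursion stops.
SUM(k) = 0 + 1 + 1 + 2 = 4.

4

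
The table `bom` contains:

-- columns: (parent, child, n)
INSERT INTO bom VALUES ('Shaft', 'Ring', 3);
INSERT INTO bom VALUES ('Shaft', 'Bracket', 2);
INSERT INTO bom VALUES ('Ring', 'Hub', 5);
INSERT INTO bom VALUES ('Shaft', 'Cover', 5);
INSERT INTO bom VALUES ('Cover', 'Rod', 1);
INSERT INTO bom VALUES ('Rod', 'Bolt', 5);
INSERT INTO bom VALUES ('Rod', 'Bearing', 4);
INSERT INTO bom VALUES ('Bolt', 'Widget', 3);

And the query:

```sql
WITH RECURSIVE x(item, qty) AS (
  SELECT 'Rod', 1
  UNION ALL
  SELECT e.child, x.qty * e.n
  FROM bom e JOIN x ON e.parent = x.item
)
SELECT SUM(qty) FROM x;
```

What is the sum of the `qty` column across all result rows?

Base: (Rod, qty=1).
Iteration 1: components of {Rod} -> Bearing = 1*4 = 4, Bolt = 1*5 = 5.
Iteration 2: components of {Bearing,Bolt} -> Widget = 5*3 = 15.
Iteration 3: no further components; recursion stops.
SUM(qty) = 1 + 5 + 4 + 15 = 25.

25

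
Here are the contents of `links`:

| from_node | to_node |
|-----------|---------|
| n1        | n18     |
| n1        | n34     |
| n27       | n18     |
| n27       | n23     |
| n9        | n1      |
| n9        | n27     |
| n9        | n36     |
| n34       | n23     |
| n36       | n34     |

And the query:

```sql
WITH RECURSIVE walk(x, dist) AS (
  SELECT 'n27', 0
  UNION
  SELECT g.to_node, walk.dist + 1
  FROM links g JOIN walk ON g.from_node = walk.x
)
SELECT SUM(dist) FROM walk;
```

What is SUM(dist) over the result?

Base: (n27, dist=0).
Iteration 1: edges from {n27} -> (n18, dist=1), (n23, dist=1).
Iteration 2: no outgoing edges from {n18,n23}; recursion stops.
SUM(dist) = 0 + 1 + 1 = 2.

2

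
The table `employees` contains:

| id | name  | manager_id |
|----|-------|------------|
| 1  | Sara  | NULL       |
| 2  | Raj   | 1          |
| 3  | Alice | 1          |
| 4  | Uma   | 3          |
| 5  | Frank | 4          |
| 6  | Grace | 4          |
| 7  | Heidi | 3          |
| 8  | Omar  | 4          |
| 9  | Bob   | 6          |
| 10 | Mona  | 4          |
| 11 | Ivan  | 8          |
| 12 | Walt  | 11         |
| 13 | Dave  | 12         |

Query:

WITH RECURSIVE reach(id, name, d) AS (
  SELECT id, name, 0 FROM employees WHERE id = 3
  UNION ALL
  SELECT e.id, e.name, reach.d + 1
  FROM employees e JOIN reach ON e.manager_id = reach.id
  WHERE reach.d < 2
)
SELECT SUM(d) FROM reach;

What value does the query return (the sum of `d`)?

Base: id=3 (Alice) at d 0.
Iteration 1: rows with manager_id in {3} -> Uma (id 4, d 1), Heidi (id 7, d 1).
Iteration 2: rows with manager_id in {4,7} -> Frank (id 5, d 2), Grace (id 6, d 2), Omar (id 8, d 2), Mona (id 10, d 2).
Iteration 3: d < 2 fails for all current rows; recursion stops.
SUM(d) = 0 + 1 + 1 + 2 + 2 + 2 + 2 = 10.

10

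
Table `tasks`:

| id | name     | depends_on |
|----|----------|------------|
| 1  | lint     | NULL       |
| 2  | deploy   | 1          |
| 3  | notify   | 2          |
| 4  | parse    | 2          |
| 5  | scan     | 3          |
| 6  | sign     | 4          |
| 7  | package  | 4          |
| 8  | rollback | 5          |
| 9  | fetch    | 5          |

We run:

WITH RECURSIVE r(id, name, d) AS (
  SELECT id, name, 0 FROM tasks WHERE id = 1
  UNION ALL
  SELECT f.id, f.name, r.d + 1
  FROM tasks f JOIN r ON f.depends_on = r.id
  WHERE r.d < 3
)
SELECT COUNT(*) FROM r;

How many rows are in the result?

Base: id=1 (lint) at d 0.
Iteration 1: rows with depends_on in {1} -> deploy (id 2, d 1).
Iteration 2: rows with depends_on in {2} -> notify (id 3, d 2), parse (id 4, d 2).
Iteration 3: rows with depends_on in {3,4} -> scan (id 5, d 3), sign (id 6, d 3), package (id 7, d 3).
Iteration 4: d < 3 fails for all current rows; recursion stops.
Total rows emitted: 7.

7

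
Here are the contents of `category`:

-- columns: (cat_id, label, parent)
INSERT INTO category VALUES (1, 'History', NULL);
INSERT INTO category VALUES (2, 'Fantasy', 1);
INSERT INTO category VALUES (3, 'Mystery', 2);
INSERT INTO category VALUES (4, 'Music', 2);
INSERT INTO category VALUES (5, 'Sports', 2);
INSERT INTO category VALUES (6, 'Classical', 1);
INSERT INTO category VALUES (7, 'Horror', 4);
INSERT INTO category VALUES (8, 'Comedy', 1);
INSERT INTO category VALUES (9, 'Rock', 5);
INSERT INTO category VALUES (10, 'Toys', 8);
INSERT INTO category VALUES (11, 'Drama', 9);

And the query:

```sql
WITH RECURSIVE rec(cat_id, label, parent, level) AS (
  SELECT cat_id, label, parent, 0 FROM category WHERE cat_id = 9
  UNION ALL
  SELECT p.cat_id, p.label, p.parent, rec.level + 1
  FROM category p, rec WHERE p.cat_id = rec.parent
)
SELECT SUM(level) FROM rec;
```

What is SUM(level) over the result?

Base: cat_id=9 (Rock), parent=5, level 0.
Iteration 1: join on cat_id=5 -> Sports (id 5, parent=2, level 1).
Iteration 2: join on cat_id=2 -> Fantasy (id 2, parent=1, level 2).
Iteration 3: join on cat_id=1 -> History (id 1, parent=NULL, level 3).
Iteration 4: parent is NULL; no match; recursion stops.
SUM(level) = 0 + 1 + 2 + 3 = 6.

6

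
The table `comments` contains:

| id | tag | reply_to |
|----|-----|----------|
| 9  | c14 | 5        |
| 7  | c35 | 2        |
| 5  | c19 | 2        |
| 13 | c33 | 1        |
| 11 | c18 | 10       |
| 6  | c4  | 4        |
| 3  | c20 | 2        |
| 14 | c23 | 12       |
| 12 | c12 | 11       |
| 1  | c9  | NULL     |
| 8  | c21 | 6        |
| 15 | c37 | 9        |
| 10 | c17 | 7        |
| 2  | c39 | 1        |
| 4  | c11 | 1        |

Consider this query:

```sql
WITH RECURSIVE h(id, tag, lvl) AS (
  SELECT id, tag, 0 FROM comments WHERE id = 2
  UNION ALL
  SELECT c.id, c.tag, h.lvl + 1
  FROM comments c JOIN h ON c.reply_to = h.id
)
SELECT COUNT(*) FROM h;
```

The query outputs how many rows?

10

Base: id=2 (c39) at lvl 0.
Iteration 1: rows with reply_to in {2} -> c20 (id 3, lvl 1), c19 (id 5, lvl 1), c35 (id 7, lvl 1).
Iteration 2: rows with reply_to in {3,5,7} -> c14 (id 9, lvl 2), c17 (id 10, lvl 2).
Iteration 3: rows with reply_to in {9,10} -> c18 (id 11, lvl 3), c37 (id 15, lvl 3).
Iteration 4: rows with reply_to in {11,15} -> c12 (id 12, lvl 4).
Iteration 5: rows with reply_to in {12} -> c23 (id 14, lvl 5).
Iteration 6: no rows with reply_to in {14}; recursion stops.
Total rows emitted: 10.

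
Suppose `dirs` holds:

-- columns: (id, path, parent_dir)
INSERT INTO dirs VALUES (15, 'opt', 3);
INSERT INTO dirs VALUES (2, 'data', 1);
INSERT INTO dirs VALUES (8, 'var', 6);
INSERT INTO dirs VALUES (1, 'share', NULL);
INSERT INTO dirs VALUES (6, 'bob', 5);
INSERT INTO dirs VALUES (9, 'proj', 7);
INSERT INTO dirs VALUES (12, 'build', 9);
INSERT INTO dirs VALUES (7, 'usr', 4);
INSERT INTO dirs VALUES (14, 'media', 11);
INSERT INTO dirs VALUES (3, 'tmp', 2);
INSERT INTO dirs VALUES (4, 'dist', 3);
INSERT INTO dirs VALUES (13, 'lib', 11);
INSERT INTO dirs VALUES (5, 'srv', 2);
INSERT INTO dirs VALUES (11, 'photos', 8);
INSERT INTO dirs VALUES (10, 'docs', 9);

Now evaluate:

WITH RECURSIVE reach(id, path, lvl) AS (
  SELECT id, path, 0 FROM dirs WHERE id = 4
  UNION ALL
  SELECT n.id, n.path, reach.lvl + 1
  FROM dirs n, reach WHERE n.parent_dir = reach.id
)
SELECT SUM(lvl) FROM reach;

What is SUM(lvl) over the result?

Base: id=4 (dist) at lvl 0.
Iteration 1: rows with parent_dir in {4} -> usr (id 7, lvl 1).
Iteration 2: rows with parent_dir in {7} -> proj (id 9, lvl 2).
Iteration 3: rows with parent_dir in {9} -> docs (id 10, lvl 3), build (id 12, lvl 3).
Iteration 4: no rows with parent_dir in {10,12}; recursion stops.
SUM(lvl) = 0 + 1 + 2 + 3 + 3 = 9.

9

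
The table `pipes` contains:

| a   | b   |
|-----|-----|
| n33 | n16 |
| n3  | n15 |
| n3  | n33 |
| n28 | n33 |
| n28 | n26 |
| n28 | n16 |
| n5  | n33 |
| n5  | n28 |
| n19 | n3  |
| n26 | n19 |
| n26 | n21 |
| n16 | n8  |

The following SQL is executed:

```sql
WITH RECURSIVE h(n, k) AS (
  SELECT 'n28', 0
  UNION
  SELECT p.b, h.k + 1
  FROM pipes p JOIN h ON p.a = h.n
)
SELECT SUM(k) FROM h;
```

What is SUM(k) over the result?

36

Base: (n28, k=0).
Iteration 1: edges from {n28} -> (n16, k=1), (n26, k=1), (n33, k=1).
Iteration 2: edges from {n16,n26,n33} -> (n16, k=2), (n19, k=2), (n21, k=2), (n8, k=2).
Iteration 3: edges from {n16,n19,n21,n8} -> (n3, k=3), (n8, k=3).
Iteration 4: edges from {n3,n8} -> (n15, k=4), (n33, k=4).
Iteration 5: edges from {n15,n33} -> (n16, k=5).
Iteration 6: edges from {n16} -> (n8, k=6).
Iteration 7: no outgoing edges from {n8}; recursion stops.
SUM(k) = 0 + 1 + 1 + 1 + 2 + 2 + 2 + 2 + 3 + 3 + 4 + 4 + 5 + 6 = 36.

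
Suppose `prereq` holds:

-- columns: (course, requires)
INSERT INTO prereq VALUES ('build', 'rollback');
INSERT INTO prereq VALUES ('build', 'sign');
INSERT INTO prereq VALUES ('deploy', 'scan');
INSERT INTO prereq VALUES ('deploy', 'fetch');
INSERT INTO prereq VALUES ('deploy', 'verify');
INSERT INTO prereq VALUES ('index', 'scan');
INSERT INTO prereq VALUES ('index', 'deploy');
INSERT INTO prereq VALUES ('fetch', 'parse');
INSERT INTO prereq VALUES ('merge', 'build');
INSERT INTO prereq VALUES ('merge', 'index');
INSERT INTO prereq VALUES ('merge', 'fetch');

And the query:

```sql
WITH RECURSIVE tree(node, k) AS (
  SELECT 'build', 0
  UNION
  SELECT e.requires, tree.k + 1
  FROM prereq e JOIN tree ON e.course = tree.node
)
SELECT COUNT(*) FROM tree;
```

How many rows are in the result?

Base: (build, k=0).
Iteration 1: edges from {build} -> (rollback, k=1), (sign, k=1).
Iteration 2: no outgoing edges from {rollback,sign}; recursion stops.
Total rows emitted: 3.

3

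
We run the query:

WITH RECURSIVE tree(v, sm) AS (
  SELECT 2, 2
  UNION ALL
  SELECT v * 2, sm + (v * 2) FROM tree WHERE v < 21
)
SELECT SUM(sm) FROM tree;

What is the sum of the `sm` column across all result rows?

Base: v=2, sm=2.
Iteration 1: 2 < 21 holds -> v = 2 * 2 = 4, sm = 2 + 4 = 6.
Iteration 2: 4 < 21 holds -> v = 4 * 2 = 8, sm = 6 + 8 = 14.
Iteration 3: 8 < 21 holds -> v = 8 * 2 = 16, sm = 14 + 16 = 30.
Iteration 4: 16 < 21 holds -> v = 16 * 2 = 32, sm = 30 + 32 = 62.
Iteration 5: 32 < 21 fails; recursion stops.
SUM(sm) = 2 + 6 + 14 + 30 + 62 = 114.

114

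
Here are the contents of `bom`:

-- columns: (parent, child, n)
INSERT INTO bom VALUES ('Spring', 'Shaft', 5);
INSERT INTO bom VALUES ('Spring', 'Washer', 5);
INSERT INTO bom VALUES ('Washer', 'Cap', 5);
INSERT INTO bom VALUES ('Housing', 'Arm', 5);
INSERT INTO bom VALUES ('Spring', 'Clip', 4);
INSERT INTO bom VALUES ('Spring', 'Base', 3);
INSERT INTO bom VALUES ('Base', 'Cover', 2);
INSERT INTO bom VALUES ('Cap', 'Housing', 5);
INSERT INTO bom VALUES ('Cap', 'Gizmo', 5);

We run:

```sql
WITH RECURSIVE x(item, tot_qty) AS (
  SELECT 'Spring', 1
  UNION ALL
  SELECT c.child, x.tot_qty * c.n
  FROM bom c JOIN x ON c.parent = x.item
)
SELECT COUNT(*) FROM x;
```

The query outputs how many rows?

Base: (Spring, tot_qty=1).
Iteration 1: components of {Spring} -> Base = 1*3 = 3, Clip = 1*4 = 4, Shaft = 1*5 = 5, Washer = 1*5 = 5.
Iteration 2: components of {Base,Clip,Shaft,Washer} -> Cap = 5*5 = 25, Cover = 3*2 = 6.
Iteration 3: components of {Cap,Cover} -> Gizmo = 25*5 = 125, Housing = 25*5 = 125.
Iteration 4: components of {Gizmo,Housing} -> Arm = 125*5 = 625.
Iteration 5: no further components; recursion stops.
Total rows emitted: 10.

10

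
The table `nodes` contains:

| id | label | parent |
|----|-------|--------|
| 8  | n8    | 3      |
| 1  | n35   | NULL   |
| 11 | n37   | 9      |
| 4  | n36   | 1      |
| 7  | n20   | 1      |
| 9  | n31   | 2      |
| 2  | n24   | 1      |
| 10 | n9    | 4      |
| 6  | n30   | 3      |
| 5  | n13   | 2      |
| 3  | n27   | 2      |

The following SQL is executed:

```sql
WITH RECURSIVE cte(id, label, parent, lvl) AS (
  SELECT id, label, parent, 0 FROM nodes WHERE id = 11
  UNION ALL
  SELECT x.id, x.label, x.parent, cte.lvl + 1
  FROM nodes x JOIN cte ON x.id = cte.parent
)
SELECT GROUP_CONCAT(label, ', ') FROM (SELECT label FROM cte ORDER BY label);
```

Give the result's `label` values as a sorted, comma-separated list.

Base: id=11 (n37), parent=9, lvl 0.
Iteration 1: join on id=9 -> n31 (id 9, parent=2, lvl 1).
Iteration 2: join on id=2 -> n24 (id 2, parent=1, lvl 2).
Iteration 3: join on id=1 -> n35 (id 1, parent=NULL, lvl 3).
Iteration 4: parent is NULL; no match; recursion stops.

n24, n31, n35, n37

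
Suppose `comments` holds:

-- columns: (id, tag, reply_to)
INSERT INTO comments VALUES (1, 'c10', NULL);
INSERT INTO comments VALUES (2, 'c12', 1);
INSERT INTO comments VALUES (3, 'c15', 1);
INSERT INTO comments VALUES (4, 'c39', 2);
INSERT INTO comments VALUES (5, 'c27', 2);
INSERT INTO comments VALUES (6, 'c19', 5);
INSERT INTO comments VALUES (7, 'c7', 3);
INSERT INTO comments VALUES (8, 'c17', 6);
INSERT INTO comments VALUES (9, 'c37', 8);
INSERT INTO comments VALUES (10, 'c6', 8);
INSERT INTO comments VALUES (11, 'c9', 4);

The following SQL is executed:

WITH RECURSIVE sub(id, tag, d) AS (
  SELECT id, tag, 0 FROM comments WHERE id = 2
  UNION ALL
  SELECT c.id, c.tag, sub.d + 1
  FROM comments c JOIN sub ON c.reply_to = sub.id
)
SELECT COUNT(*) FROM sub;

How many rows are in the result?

Base: id=2 (c12) at d 0.
Iteration 1: rows with reply_to in {2} -> c39 (id 4, d 1), c27 (id 5, d 1).
Iteration 2: rows with reply_to in {4,5} -> c19 (id 6, d 2), c9 (id 11, d 2).
Iteration 3: rows with reply_to in {6,11} -> c17 (id 8, d 3).
Iteration 4: rows with reply_to in {8} -> c37 (id 9, d 4), c6 (id 10, d 4).
Iteration 5: no rows with reply_to in {9,10}; recursion stops.
Total rows emitted: 8.

8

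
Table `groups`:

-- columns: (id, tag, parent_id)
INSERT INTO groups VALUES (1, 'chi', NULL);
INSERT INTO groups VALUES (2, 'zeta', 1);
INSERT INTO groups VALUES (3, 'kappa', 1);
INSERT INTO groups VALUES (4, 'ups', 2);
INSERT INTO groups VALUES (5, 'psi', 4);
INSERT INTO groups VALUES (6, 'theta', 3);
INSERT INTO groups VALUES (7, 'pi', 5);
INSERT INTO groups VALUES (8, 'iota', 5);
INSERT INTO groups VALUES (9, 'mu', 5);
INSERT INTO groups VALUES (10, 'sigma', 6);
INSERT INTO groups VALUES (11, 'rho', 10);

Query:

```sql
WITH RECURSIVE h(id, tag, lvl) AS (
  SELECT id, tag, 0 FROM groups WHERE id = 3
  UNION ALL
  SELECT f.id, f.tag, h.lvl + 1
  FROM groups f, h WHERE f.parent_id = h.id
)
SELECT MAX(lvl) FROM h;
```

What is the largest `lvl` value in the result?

3

Base: id=3 (kappa) at lvl 0.
Iteration 1: rows with parent_id in {3} -> theta (id 6, lvl 1).
Iteration 2: rows with parent_id in {6} -> sigma (id 10, lvl 2).
Iteration 3: rows with parent_id in {10} -> rho (id 11, lvl 3).
Iteration 4: no rows with parent_id in {11}; recursion stops.
lvl values: 0, 1, 2, 3; the maximum is 3.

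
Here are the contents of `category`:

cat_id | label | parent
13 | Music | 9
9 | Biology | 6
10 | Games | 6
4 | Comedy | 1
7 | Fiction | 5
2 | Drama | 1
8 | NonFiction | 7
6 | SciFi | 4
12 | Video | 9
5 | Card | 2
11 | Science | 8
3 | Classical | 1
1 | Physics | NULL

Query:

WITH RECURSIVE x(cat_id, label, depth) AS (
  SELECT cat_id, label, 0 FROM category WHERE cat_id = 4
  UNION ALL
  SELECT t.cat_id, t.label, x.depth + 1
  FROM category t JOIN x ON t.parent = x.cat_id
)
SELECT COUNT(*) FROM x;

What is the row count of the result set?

6

Base: cat_id=4 (Comedy) at depth 0.
Iteration 1: rows with parent in {4} -> SciFi (id 6, depth 1).
Iteration 2: rows with parent in {6} -> Biology (id 9, depth 2), Games (id 10, depth 2).
Iteration 3: rows with parent in {9,10} -> Video (id 12, depth 3), Music (id 13, depth 3).
Iteration 4: no rows with parent in {12,13}; recursion stops.
Total rows emitted: 6.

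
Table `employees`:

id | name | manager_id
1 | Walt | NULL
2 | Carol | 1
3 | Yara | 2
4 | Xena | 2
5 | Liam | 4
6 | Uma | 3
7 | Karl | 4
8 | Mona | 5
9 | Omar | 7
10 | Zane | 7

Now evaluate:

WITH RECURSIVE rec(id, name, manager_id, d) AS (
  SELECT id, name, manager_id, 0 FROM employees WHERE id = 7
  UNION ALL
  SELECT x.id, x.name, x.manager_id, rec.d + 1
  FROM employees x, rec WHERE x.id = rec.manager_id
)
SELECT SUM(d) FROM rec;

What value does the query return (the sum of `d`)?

Base: id=7 (Karl), manager_id=4, d 0.
Iteration 1: join on id=4 -> Xena (id 4, manager_id=2, d 1).
Iteration 2: join on id=2 -> Carol (id 2, manager_id=1, d 2).
Iteration 3: join on id=1 -> Walt (id 1, manager_id=NULL, d 3).
Iteration 4: manager_id is NULL; no match; recursion stops.
SUM(d) = 0 + 1 + 2 + 3 = 6.

6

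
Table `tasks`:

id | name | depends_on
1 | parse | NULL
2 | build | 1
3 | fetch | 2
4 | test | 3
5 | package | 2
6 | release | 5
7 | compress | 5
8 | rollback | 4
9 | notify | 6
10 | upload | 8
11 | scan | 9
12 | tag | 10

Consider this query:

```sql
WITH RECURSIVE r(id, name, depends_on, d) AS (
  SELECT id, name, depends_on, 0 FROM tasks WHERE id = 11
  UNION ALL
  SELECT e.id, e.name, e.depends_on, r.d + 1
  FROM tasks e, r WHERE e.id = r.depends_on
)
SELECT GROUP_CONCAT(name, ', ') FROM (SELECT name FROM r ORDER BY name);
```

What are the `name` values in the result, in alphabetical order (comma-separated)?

build, notify, package, parse, release, scan

Base: id=11 (scan), depends_on=9, d 0.
Iteration 1: join on id=9 -> notify (id 9, depends_on=6, d 1).
Iteration 2: join on id=6 -> release (id 6, depends_on=5, d 2).
Iteration 3: join on id=5 -> package (id 5, depends_on=2, d 3).
Iteration 4: join on id=2 -> build (id 2, depends_on=1, d 4).
Iteration 5: join on id=1 -> parse (id 1, depends_on=NULL, d 5).
Iteration 6: depends_on is NULL; no match; recursion stops.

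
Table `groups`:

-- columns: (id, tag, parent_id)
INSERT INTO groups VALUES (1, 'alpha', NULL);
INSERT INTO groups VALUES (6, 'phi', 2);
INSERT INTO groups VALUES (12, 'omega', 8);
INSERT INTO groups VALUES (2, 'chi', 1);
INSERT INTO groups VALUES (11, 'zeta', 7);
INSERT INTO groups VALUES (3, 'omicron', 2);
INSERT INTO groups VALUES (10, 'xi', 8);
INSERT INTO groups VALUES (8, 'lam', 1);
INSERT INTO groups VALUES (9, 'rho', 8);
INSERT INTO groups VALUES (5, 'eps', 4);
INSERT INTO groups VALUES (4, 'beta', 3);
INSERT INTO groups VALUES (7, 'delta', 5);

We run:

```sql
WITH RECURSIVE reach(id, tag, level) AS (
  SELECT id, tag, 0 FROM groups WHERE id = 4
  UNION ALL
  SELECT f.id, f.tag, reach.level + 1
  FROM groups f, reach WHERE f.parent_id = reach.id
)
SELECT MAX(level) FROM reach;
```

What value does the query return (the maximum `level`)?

3

Base: id=4 (beta) at level 0.
Iteration 1: rows with parent_id in {4} -> eps (id 5, level 1).
Iteration 2: rows with parent_id in {5} -> delta (id 7, level 2).
Iteration 3: rows with parent_id in {7} -> zeta (id 11, level 3).
Iteration 4: no rows with parent_id in {11}; recursion stops.
level values: 0, 1, 2, 3; the maximum is 3.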